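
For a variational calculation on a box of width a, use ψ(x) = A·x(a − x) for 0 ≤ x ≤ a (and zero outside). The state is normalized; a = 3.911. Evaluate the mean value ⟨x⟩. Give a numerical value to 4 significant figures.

⟨x⟩ ≈ 1.956

The expectation value is the |ψ|²-weighted average of x: ∫ x|ψ|² dx.
Expanding the polynomial and integrating term by term, the ratio of the moment integral to the normalization integral gives ⟨x⟩ = a/2.
Putting a = 3.911 gives 1.9555.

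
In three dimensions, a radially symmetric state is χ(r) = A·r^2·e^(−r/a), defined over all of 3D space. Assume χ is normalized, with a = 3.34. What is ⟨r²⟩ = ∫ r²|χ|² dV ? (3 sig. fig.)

The expectation value is the |χ|²-weighted average of r^2: ∫ r^2|χ|² 4πr² dr.
Evaluating both integrals, ⟨r²⟩ = 14·a^2.
With a = 3.34, ⟨r^2⟩ = 156.2.

⟨r^2⟩ ≈ 156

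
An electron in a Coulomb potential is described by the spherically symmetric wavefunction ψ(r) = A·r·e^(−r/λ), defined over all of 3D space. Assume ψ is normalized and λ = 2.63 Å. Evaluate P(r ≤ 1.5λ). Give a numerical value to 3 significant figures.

With dV = 4πr²dr, the probability is ∫|ψ|² dV over r ≤ 1.5λ.
Normalization gives A² = 1/(3·π·λ^5).
In terms of u = r/λ (A², 4π and the length scale all cancel between numerator and denominator), P = [∫_{0}^{1.5} u^4·e^(-2·u) du] / [∫_{0}^{∞} u^4·e^(-2·u) du].
With ∫ u^4·e^(-2·u) du = -(u^4/2 + u^3 + 3·u^2/2 + 3·u/2 + 3/4)·e^(-2·u) + C, the region integral is 3/4 - 393·e^(-3)/32 and the full one is 3/4.
This evaluates to P = 0.1847.

P ≈ 0.185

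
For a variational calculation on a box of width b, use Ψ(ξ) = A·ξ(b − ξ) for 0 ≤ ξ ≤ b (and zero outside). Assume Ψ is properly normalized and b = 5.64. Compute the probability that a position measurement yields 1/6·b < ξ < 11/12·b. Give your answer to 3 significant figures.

The probability is P = ∫ |Ψ|² dξ over [1/6·b, 11/12·b].
Since A² = 1/(b^5/30), this is the region integral divided by the full normalization integral.
Let u = ξ/b; then A² and the length scale cancel, so P = ∫_{1/6}^{11/12} u^2·(1 - u)^2 du ÷ ∫_{0}^{1} u^2·(1 - u)^2 du.
Using ∫ u^2·(1 - u)^2 du = u^3·(6·u^2 - 15·u + 10)/30, the numerator is ≈ 0.031981 and the denominator is 1/30.
Evaluating gives P = 4421/4608.

P ≈ 0.959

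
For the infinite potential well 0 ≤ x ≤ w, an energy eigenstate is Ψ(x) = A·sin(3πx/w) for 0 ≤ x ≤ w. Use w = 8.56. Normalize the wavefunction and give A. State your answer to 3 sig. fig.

A ≈ 0.483

Require ∫ |Ψ|² dx = 1 over the whole domain.
With ∫₀^w sin²(nπx/w) dx = w/2, with Ψ = A·sin(3πx/w), the integral evaluates to A²·[w/2].
Setting this equal to 1 gives A² = 1/(w/2).
Plugging in w = 8.56 yields A = 0.4834.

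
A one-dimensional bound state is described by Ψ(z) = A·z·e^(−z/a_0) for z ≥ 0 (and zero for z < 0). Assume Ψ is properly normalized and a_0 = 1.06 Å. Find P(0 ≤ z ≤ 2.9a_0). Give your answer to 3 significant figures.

P = ∫_{0}^{2.9a_0} |Ψ(z)|² dz.
Since A² = 1/(a_0^3/4), this is the region integral divided by the full normalization integral.
Let u = z/a_0; then A² and the length scale cancel, so P = ∫_{0}^{2.9} u^2·e^(-2·u) du ÷ ∫_{0}^{∞} u^2·e^(-2·u) du.
With ∫ u^2·e^(-2·u) du = -(2·u^2 + 2·u + 1)·e^(-2·u)/4 + C, the region integral is 1/4 - 1181·e^(-29/5)/200 and the full one is 1/4.
The result is P = 0.9285.

P ≈ 0.928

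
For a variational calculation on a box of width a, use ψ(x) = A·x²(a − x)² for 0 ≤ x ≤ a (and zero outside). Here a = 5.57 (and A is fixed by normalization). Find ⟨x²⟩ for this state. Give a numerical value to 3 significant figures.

⟨x^2⟩ ≈ 8.46

The expectation value is the |ψ|²-weighted average of x^2: ∫ x^2|ψ|² dx.
Expanding the polynomial and integrating term by term, evaluating both integrals, ⟨x²⟩ = 3·a^2/11.
Putting a = 5.57 gives 8.461.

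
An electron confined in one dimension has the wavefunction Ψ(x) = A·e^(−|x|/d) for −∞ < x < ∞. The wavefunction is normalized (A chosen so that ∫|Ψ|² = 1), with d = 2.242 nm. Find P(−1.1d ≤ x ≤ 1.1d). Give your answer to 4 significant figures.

P = ∫_{−1.1d}^{1.1d} |Ψ(x)|² dx.
The normalization integral ∫|Ψ|²dx over the whole domain equals d·A², and A² cancels in the ratio.
Both integrals are even about x = 0, so only the x ≥ 0 halves are needed (the factors of 2 cancel). In terms of u = x/d (A² and the length scale cancel between numerator and denominator), P = [∫_{0}^{1.1} e^(-2·u) du] / [∫_{0}^{∞} e^(-2·u) du].
With ∫ e^(-2·u) du = -e^(-2·u)/2 + C, the region integral is 1/2 - e^(-11/5)/2 and the full one is 1/2.
The result is P = 0.88920.

P ≈ 0.8892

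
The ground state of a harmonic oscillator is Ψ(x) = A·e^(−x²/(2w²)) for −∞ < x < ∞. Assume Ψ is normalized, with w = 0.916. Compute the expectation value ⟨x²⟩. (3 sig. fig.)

⟨x^2⟩ ≈ 0.420

By definition ⟨x²⟩ = ∫ x^2 |Ψ(x)|² dx.
Using the Gaussian integral ∫_{−∞}^{∞} e^(−αx²) dx = √(π/α), evaluating both integrals, ⟨x²⟩ = w^2/2.
With w = 0.916, ⟨x^2⟩ = 0.4195.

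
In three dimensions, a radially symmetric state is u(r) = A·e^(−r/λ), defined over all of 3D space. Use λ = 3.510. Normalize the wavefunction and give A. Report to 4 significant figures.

Require ∫ |u|² 4πr² dr = 1 over the whole domain.
The angular integral contributes 4π, leaving ∫₀^∞ r²|u|² dr.
Recall ∫₀^∞ r^m e^(−r/β) dr = m!·β^(m+1), carrying out the integral gives A² · π·λ^3.
So A² = (π·λ^3)^(−1).
Substituting λ = 3.510 gives A² = 0.0073609, so A = 0.085795.

A ≈ 0.08580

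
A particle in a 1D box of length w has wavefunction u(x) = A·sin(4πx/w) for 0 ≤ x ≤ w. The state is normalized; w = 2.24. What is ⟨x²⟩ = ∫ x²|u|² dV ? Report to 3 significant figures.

The expectation value is the |u|²-weighted average of x^2: ∫ x^2|u|² dx.
Since the A² factors cancel between numerator and denominator, ⟨x²⟩ = -w^2/(32·π^2) + w^2/3.
With w = 2.24, ⟨x^2⟩ = 1.657.

⟨x^2⟩ ≈ 1.66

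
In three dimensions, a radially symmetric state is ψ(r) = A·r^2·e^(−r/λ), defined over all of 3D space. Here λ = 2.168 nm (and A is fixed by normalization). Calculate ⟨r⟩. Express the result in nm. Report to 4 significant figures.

By definition ⟨r⟩ = ∫ r |ψ(r)|² 4πr² dr.
Using ∫₀^∞ rⁿ e^(−αr) dr = n!/αⁿ⁺¹, evaluating both integrals, ⟨r⟩ = 7·λ/2.
Putting λ = 2.168 gives 7.5880.

⟨r⟩ ≈ 7.588 nm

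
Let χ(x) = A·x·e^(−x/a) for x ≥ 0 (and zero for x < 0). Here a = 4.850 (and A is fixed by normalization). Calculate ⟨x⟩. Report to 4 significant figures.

⟨x⟩ ≈ 7.275

The expectation value is the |χ|²-weighted average of x: ∫ x|χ|² dx.
Since the A² factors cancel between numerator and denominator, ⟨x⟩ = 3·a/2.
Putting a = 4.850 gives 7.2750.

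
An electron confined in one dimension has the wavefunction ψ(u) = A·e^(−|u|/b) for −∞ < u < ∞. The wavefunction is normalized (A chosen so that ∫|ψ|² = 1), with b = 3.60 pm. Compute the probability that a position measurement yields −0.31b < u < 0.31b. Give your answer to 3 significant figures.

|ψ|² is the probability density, so P = ∫_{−0.31b}^{0.31b} |ψ|² du.
The normalization integral ∫|ψ|²du over the whole domain equals b·A², and A² cancels in the ratio.
Both integrals are even about u = 0, so only the u ≥ 0 halves are needed (the factors of 2 cancel). Let t = u/b; then A² and the length scale cancel, so P = ∫_{0}^{0.31} e^(-2·t) dt ÷ ∫_{0}^{∞} e^(-2·t) dt.
An antiderivative of e^(-2·t) is -e^(-2·t)/2; evaluating from 0 to 0.31 gives 1/2 - e^(-31/50)/2, while the full integral is 1/2.
The result is P = 0.4621.

P ≈ 0.462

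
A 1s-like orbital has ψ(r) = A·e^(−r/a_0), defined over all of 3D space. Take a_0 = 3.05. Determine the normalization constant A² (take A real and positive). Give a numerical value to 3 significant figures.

We need A² ∫|f|² 4πr² dr = 1, taking the integral from 0 to ∞.
The angular integral contributes 4π, leaving ∫₀^∞ r²|ψ|² dr.
With ψ = A·e^(−r/a_0), the integral evaluates to A²·[π·a_0^3].
Setting this equal to 1 gives A² = 1/(π·a_0^3).
Plugging in a_0 = 3.05 yields A = 0.1059.

A^2 ≈ 0.0112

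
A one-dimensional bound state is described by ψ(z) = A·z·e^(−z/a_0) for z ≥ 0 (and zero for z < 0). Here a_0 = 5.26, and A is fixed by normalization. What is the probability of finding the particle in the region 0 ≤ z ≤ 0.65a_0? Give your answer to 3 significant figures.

The probability is P = ∫ |ψ|² dz over [0, 0.65a_0].
The normalization integral ∫|ψ|²dz over the whole domain equals a_0^3/4·A², and A² cancels in the ratio.
Substituting u = z/a_0, A² and the length scale cancel in the ratio: P = ∫_{0}^{0.65} u^2·e^(-2·u) du / ∫_{0}^{∞} u^2·e^(-2·u) du.
An antiderivative of u^2·e^(-2·u) is -(2·u^2 + 2·u + 1)·e^(-2·u)/4; evaluating from 0 to 0.65 gives 1/4 - 629·e^(-13/10)/800, while the full integral is 1/4.
Evaluating gives P = 0.1429.

P ≈ 0.143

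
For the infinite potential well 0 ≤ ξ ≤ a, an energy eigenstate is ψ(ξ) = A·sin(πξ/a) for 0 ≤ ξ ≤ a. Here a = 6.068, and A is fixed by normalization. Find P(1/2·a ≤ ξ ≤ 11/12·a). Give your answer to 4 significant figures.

The probability is P = ∫ |ψ|² dξ over [1/2·a, 11/12·a].
The normalization integral ∫|ψ|²dξ over the whole domain equals a/2·A², and A² cancels in the ratio.
Substituting u = ξ/a, A² and the length scale cancel in the ratio: P = ∫_{1/2}^{11/12} sin(π·u)^2 du / ∫_{0}^{1} sin(π·u)^2 du.
Using ∫ sin(π·u)^2 du = u/2 - sin(2·π·u)/(4·π), the numerator is 1/(8·π) + 5/24 and the denominator is 1/2.
This works out to P = (3 + 5·π)/(12·π).

P ≈ 0.4962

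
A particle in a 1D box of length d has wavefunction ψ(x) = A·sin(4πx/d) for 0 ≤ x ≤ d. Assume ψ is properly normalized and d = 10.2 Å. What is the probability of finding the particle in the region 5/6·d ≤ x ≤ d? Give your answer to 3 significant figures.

P ≈ 0.201

The probability is P = ∫ |ψ|² dx over [5/6·d, d].
The normalization integral ∫|ψ|²dx over the whole domain equals d/2·A², and A² cancels in the ratio.
Let u = x/d; then A² and the length scale cancel, so P = ∫_{5/6}^{1} sin(4·π·u)^2 du ÷ ∫_{0}^{1} sin(4·π·u)^2 du.
Using ∫ sin(4·π·u)^2 du = u/2 - sin(4·π·u)·cos(4·π·u)/(8·π), the numerator is √(3)/(32·π) + 1/12 and the denominator is 1/2.
The result is P = (√(3)/16 + π/6)/π.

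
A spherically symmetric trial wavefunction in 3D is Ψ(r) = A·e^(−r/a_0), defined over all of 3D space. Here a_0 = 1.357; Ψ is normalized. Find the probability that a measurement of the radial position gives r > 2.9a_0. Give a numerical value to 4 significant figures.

P ≈ 0.07151

Integrate the radial probability density 4πr²|Ψ|² over r > 2.9a_0.
Normalization gives A² = 1/(π·a_0^3).
Let u = r/a_0; then A², 4π and the length scale all cancel, so P = ∫_{2.9}^{∞} u^2·e^(-2·u) du ÷ ∫_{0}^{∞} u^2·e^(-2·u) du.
Using ∫ u^2·e^(-2·u) du = -(2·u^2 + 2·u + 1)·e^(-2·u)/4, the numerator is 1181·e^(-29/5)/200 and the denominator is 1/4.
The region integral divided by the full integral gives P = 0.071511.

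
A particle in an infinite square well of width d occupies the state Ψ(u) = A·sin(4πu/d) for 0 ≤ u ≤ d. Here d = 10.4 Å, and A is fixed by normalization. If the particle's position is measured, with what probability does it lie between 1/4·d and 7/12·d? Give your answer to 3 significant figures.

P = ∫_{1/4·d}^{7/12·d} |Ψ(u)|² du.
With A² fixed by ∫|Ψ|² = 1, i.e. A² = (d/2)^(−1), substitute and integrate.
In terms of t = u/d (A² and the length scale cancel between numerator and denominator), P = [∫_{1/4}^{7/12} sin(4·π·t)^2 dt] / [∫_{0}^{1} sin(4·π·t)^2 dt].
Using ∫ sin(4·π·t)^2 dt = t/2 - sin(4·π·t)·cos(4·π·t)/(8·π), the numerator is -√(3)/(32·π) + 1/6 and the denominator is 1/2.
The result is P = (-√(3)/16 + π/3)/π.

P ≈ 0.299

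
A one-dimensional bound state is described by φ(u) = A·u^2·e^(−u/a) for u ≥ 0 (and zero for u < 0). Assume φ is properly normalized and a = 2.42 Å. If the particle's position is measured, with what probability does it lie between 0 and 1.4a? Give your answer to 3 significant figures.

The probability is P = ∫ |φ|² du over [0, 1.4a].
Since A² = 1/(3·a^5/4), this is the region integral divided by the full normalization integral.
Let t = u/a; then A² and the length scale cancel, so P = ∫_{0}^{1.4} t^4·e^(-2·t) dt ÷ ∫_{0}^{∞} t^4·e^(-2·t) dt.
Using ∫ t^4·e^(-2·t) dt = -(t^4/2 + t^3 + 3·t^2/2 + 3·t/2 + 3/4)·e^(-2·t), the numerator is ≈ 0.11424 and the denominator is 3/4.
Evaluating gives P = 0.1523.

P ≈ 0.152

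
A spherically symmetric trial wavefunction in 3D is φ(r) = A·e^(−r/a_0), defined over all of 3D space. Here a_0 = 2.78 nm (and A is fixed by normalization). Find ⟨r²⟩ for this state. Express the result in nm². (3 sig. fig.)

⟨r^2⟩ ≈ 23.2 nm^2

By definition ⟨r²⟩ = ∫ r^2 |φ(r)|² 4πr² dr.
Recall ∫₀^∞ r^m e^(−r/β) dr = m!·β^(m+1), evaluating both integrals, ⟨r²⟩ = 3·a_0^2.
With a_0 = 2.78, ⟨r^2⟩ = 23.19.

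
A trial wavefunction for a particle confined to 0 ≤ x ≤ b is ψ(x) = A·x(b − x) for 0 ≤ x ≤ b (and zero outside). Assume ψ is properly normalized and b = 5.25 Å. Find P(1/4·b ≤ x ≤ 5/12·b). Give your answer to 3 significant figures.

P ≈ 0.243

|ψ|² is the probability density, so P = ∫_{1/4·b}^{5/12·b} |ψ|² dx.
The normalization integral ∫|ψ|²dx over the whole domain equals b^5/30·A², and A² cancels in the ratio.
Let u = x/b; then A² and the length scale cancel, so P = ∫_{1/4}^{5/12} u^2·(1 - u)^2 du ÷ ∫_{0}^{1} u^2·(1 - u)^2 du.
With ∫ u^2·(1 - u)^2 du = u^3·(6·u^2 - 15·u + 10)/30 + C, the region integral is ≈ 0.0081035 and the full one is 1/30.
Taking the ratio, P = 0.2431.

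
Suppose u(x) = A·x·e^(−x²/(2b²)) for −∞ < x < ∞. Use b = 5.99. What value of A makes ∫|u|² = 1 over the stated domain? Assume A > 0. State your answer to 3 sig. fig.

A ≈ 0.0725

We need A² ∫|f|² dx = 1, taking the integral from −∞ to ∞.
With u = A·x·e^(−x²/(2b²)), the integral evaluates to A²·[√(π)·b^3/2].
Hence A² = 1/[√(π)·b^3/2].
Substituting b = 5.99 gives A² = 0.005250, so A = 0.07246.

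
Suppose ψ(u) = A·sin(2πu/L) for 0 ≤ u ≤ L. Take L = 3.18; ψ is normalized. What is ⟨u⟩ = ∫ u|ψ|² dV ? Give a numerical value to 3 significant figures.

⟨u⟩ ≈ 1.59

⟨u⟩ = ∫ u |ψ|² du over the full domain.
Evaluating both integrals, ⟨u⟩ = L/2.
With L = 3.18, ⟨u⟩ = 1.590.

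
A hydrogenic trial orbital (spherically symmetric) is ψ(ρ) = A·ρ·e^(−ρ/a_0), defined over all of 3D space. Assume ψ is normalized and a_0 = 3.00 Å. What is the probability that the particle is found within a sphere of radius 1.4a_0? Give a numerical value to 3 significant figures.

P = ∫ |ψ|² 4πρ² dρ over ρ ≤ 1.4a_0.
The full normalization integral is A²·[3·π·a_0^5] = 1, fixing A².
Substituting u = ρ/a_0, A², 4π and the length scale all cancel in the ratio: P = ∫_{0}^{1.4} u^4·e^(-2·u) du / ∫_{0}^{∞} u^4·e^(-2·u) du.
With ∫ u^4·e^(-2·u) du = -(u^4/2 + u^3 + 3·u^2/2 + 3·u/2 + 3/4)·e^(-2·u) + C, the region integral is ≈ 0.11424 and the full one is 3/4.
This evaluates to P = 0.1523.

P ≈ 0.152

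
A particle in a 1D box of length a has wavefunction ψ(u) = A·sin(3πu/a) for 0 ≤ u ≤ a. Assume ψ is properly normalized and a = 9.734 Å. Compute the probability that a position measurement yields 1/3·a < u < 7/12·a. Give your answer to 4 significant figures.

The probability is P = ∫ |ψ|² du over [1/3·a, 7/12·a].
The normalization integral ∫|ψ|²du over the whole domain equals a/2·A², and A² cancels in the ratio.
Let t = u/a; then A² and the length scale cancel, so P = ∫_{1/3}^{7/12} sin(3·π·t)^2 dt ÷ ∫_{0}^{1} sin(3·π·t)^2 dt.
With ∫ sin(3·π·t)^2 dt = t/2 - sin(6·π·t)/(12·π) + C, the region integral is 1/(12·π) + 1/8 and the full one is 1/2.
Evaluating gives P = (2 + 3·π)/(12·π).

P ≈ 0.3031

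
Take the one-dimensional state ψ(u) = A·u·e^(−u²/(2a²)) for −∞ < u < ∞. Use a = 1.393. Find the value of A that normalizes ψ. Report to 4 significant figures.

A ≈ 0.6461

Normalization requires ∫|ψ|² du = 1, integrated from −∞ to ∞.
Carrying out the integral gives A² · √(π)·a^3/2.
So A² = (√(π)·a^3/2)^(−1).
Plugging in a = 1.393 yields A = 0.64610.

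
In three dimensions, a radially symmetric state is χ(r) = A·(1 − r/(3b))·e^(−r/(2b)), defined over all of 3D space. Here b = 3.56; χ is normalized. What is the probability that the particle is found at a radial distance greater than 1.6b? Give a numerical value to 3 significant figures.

Integrate the radial probability density 4πr²|χ|² over r > 1.6b.
Normalization gives A² = 1/(8·π·b^3/3).
Let u = r/b; then A², 4π and the length scale all cancel, so P = ∫_{1.6}^{∞} u^2·(1 - u/3)^2·e^(-u) du ÷ ∫_{0}^{∞} u^2·(1 - u/3)^2·e^(-u) du.
An antiderivative of u^2·(1 - u/3)^2·e^(-u) is (-u^4 + 2·u^3 - 3·u^2 - 6·u - 6)·e^(-u)/9; evaluating from 1.6 to ∞ gives ≈ 0.48548, while the full integral is 2/3.
This evaluates to P = 0.7282.

P ≈ 0.728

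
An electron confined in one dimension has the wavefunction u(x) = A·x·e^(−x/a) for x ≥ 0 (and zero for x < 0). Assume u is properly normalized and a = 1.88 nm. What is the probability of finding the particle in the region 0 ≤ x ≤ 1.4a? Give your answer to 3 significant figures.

P ≈ 0.531

The probability is P = ∫ |u|² dx over [0, 1.4a].
Since A² = 1/(a^3/4), this is the region integral divided by the full normalization integral.
Let t = x/a; then A² and the length scale cancel, so P = ∫_{0}^{1.4} t^2·e^(-2·t) dt ÷ ∫_{0}^{∞} t^2·e^(-2·t) dt.
With ∫ t^2·e^(-2·t) dt = -(2·t^2 + 2·t + 1)·e^(-2·t)/4 + C, the region integral is 1/4 - 193·e^(-14/5)/100 and the full one is 1/4.
Evaluating gives P = 0.5305.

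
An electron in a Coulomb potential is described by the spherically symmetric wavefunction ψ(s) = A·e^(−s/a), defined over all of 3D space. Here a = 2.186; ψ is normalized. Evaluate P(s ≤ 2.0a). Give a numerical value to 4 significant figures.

P ≈ 0.7619

P = ∫ |ψ|² 4πs² ds over s ≤ 2.0a.
Normalization gives A² = 1/(π·a^3).
Substituting u = s/a, A², 4π and the length scale all cancel in the ratio: P = ∫_{0}^{2.0} u^2·e^(-2·u) du / ∫_{0}^{∞} u^2·e^(-2·u) du.
An antiderivative of u^2·e^(-2·u) is -(2·u^2 + 2·u + 1)·e^(-2·u)/4; evaluating from 0 to 2.0 gives 1/4 - 13·e^(-4)/4, while the full integral is 1/4.
Taking the ratio yields P = 0.76190.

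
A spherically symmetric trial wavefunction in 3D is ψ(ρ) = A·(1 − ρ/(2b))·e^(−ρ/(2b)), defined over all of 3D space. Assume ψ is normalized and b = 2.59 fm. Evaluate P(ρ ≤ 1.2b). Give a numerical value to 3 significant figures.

With dV = 4πρ²dρ, the probability is ∫|ψ|² dV over ρ ≤ 1.2b.
Normalization gives A² = 1/(8·π·b^3).
In terms of u = ρ/b (A², 4π and the length scale all cancel between numerator and denominator), P = [∫_{0}^{1.2} u^2·(1 - u/2)^2·e^(-u) du] / [∫_{0}^{∞} u^2·(1 - u/2)^2·e^(-u) du].
With ∫ u^2·(1 - u/2)^2·e^(-u) du = -(u^4/4 + u^2 + 2·u + 2)·e^(-u) + C, the region integral is 2 - 3974·e^(-6/5)/625 and the full one is 2.
The region integral divided by the full integral gives P = 0.04244.

P ≈ 0.0424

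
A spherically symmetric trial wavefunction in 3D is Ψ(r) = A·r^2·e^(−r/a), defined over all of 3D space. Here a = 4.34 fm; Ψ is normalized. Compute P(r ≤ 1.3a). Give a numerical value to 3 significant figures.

P ≈ 0.0172

With dV = 4πr²dr, the probability is ∫|Ψ|² dV over r ≤ 1.3a.
The full normalization integral is A²·[45·π·a^7/2] = 1, fixing A².
Let u = r/a; then A², 4π and the length scale all cancel, so P = ∫_{0}^{1.3} u^6·e^(-2·u) du ÷ ∫_{0}^{∞} u^6·e^(-2·u) du.
With ∫ u^6·e^(-2·u) du = -(4·u^6 + 12·u^5 + 30·u^4 + 60·u^3 + 90·u^2 + 90·u + 45)·e^(-2·u)/8 + C, the region integral is ≈ 0.096582 and the full one is 45/8.
This evaluates to P = 0.01717.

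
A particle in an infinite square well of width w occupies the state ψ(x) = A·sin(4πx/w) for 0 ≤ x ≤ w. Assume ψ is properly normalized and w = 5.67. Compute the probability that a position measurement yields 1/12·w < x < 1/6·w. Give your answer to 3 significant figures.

P ≈ 0.152

|ψ|² is the probability density, so P = ∫_{1/12·w}^{1/6·w} |ψ|² dx.
With A² fixed by ∫|ψ|² = 1, i.e. A² = (w/2)^(−1), substitute and integrate.
Let u = x/w; then A² and the length scale cancel, so P = ∫_{1/12}^{1/6} sin(4·π·u)^2 du ÷ ∫_{0}^{1} sin(4·π·u)^2 du.
With ∫ sin(4·π·u)^2 du = u/2 - sin(4·π·u)·cos(4·π·u)/(8·π) + C, the region integral is √(3)/(16·π) + 1/24 and the full one is 1/2.
The result is P = (√(3)/8 + π/12)/π.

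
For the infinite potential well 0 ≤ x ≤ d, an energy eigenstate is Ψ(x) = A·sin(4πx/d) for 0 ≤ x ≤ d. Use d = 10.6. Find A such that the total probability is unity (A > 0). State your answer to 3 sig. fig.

Normalization requires ∫|Ψ|² dx = 1, integrated from 0 to d.
Using sin²θ = (1 − cos 2θ)/2, carrying out the integral gives A² · d/2.
So A² = (d/2)^(−1).
Substituting d = 10.6 gives A² = 0.1887, so A = 0.4344.

A ≈ 0.434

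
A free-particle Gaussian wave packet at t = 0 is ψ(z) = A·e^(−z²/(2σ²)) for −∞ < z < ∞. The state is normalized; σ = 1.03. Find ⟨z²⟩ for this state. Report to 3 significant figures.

The expectation value is the |ψ|²-weighted average of z^2: ∫ z^2|ψ|² dz.
The ratio of the moment integral to the normalization integral gives ⟨z²⟩ = σ^2/2.
Putting σ = 1.03 gives 0.5305.

⟨z^2⟩ ≈ 0.530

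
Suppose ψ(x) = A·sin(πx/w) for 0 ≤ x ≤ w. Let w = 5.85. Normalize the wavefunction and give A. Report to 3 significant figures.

Require ∫ |ψ|² dx = 1 over the whole domain.
Using sin²θ = (1 − cos 2θ)/2, ∫|ψ|² dx = A²·(w/2).
So A² = (w/2)^(−1).
Plugging in w = 5.85 yields A = 0.5847.

A ≈ 0.585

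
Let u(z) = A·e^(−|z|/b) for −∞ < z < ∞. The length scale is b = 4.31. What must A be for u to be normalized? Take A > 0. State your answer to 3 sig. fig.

A ≈ 0.482

The normalization condition is ∫|u|² dz = 1 from −∞ to ∞.
Using ∫₀^∞ zⁿ e^(−αz) dz = n!/αⁿ⁺¹, ∫|u|² dz = A²·(b).
Substituting b = 4.31 gives A² = 0.2320, so A = 0.4817.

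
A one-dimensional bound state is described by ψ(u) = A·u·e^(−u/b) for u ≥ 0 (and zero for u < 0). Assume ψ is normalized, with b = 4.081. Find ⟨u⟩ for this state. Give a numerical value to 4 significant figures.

⟨u⟩ ≈ 6.122

⟨u⟩ = ∫ u |ψ|² du over the full domain.
With ∫₀^∞ u^3 e^(−αu) du = 3!/α^4, evaluating both integrals, ⟨u⟩ = 3·b/2.
With b = 4.081, ⟨u⟩ = 6.1215.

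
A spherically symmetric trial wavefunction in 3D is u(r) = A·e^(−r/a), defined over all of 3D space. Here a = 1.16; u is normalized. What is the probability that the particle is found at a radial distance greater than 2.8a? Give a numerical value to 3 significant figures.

Integrate the radial probability density 4πr²|u|² over r > 2.8a.
A² is fixed by ∫₀^∞ 4πr²|u|² dr = 1, i.e. A² = (π·a^3)^(−1).
Substituting t = r/a, A², 4π and the length scale all cancel in the ratio: P = ∫_{2.8}^{∞} t^2·e^(-2·t) dt / ∫_{0}^{∞} t^2·e^(-2·t) dt.
An antiderivative of t^2·e^(-2·t) is -(2·t^2 + 2·t + 1)·e^(-2·t)/4; evaluating from 2.8 to ∞ gives 557·e^(-28/5)/100, while the full integral is 1/4.
This evaluates to P = 0.08239.

P ≈ 0.0824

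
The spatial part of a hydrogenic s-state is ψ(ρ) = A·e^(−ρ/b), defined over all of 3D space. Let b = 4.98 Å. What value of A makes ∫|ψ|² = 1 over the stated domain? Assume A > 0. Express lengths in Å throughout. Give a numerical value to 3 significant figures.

Require ∫ |ψ|² 4πρ² dρ = 1 over the whole domain.
The angular integral contributes 4π, leaving ∫₀^∞ ρ²|ψ|² dρ.
The integral (without the A² prefactor) comes out to π·b^3.
Substituting b = 4.98 gives A² = 0.002577, so A = 0.05077.

A ≈ 0.0508 Å^(-3/2)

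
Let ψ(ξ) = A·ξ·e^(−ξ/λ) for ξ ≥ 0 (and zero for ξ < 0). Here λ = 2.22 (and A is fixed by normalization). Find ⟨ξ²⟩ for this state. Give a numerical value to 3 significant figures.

⟨ξ^2⟩ ≈ 14.8

The expectation value is the |ψ|²-weighted average of ξ^2: ∫ ξ^2|ψ|² dξ.
Since the A² factors cancel between numerator and denominator, ⟨ξ²⟩ = 3·λ^2.
With λ = 2.22, ⟨ξ^2⟩ = 14.79.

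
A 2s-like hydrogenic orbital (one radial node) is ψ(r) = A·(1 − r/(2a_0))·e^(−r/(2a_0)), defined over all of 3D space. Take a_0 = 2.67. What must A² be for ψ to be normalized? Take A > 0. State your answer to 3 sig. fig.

We need A² ∫|f|² 4πr² dr = 1, taking the integral from 0 to ∞.
The angular integral contributes 4π, leaving ∫₀^∞ r²|ψ|² dr.
Using ∫₀^∞ rⁿ e^(−αr) dr = n!/αⁿ⁺¹, ∫|ψ|² 4πr² dr = A²·(8·π·a_0^3).
So A² = (8·π·a_0^3)^(−1).
With a_0 = 2.67: A² = 0.002090 and A = 0.04572.

A^2 ≈ 0.00209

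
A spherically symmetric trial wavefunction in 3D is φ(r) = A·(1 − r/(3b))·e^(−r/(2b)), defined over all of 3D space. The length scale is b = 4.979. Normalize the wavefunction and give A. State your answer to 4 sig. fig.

A ≈ 0.03110

Normalization requires ∫|φ|² 4πr² dr = 1, integrated from 0 to ∞.
In 3D with spherical symmetry the volume element is 4πr² dr.
Recall ∫₀^∞ r^m e^(−r/β) dr = m!·β^(m+1), the integral (without the A² prefactor) comes out to 8·π·b^3/3.
Setting this equal to 1 gives A² = 1/(8·π·b^3/3).
Plugging in b = 4.979 yields A = 0.031098.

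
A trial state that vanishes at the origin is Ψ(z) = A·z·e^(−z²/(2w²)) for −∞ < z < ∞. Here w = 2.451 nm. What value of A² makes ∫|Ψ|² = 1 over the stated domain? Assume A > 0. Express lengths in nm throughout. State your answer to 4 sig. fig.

Normalization requires ∫|Ψ|² dz = 1, integrated from −∞ to ∞.
With ∫_{−∞}^{∞} z^(2m) e^(−αz²) dz = (2m−1)!!·√π / (2^m α^(m+1/2)), carrying out the integral gives A² · √(π)·w^3/2.
Setting this equal to 1 gives A² = 1/(√(π)·w^3/2).
Plugging in w = 2.451 yields A = 0.27683.

A^2 ≈ 0.07663 nm^(-3)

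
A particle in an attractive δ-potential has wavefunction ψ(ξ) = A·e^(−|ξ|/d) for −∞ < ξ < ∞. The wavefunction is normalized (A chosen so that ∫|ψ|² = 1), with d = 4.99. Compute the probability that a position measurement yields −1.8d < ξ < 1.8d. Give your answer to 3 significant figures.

|ψ|² is the probability density, so P = ∫_{−1.8d}^{1.8d} |ψ|² dξ.
Since A² = 1/(d), this is the region integral divided by the full normalization integral.
Both integrals are even about ξ = 0, so only the ξ ≥ 0 halves are needed (the factors of 2 cancel). Substituting u = ξ/d, A² and the length scale cancel in the ratio: P = ∫_{0}^{1.8} e^(-2·u) du / ∫_{0}^{∞} e^(-2·u) du.
Using ∫ e^(-2·u) du = -e^(-2·u)/2, the numerator is 1/2 - e^(-18/5)/2 and the denominator is 1/2.
Taking the ratio, P = 0.9727.

P ≈ 0.973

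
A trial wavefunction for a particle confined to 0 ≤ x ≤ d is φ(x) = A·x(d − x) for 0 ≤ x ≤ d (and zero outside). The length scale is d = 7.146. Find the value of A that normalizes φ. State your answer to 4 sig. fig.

A ≈ 0.04012

Normalization requires ∫|φ|² dx = 1, integrated from 0 to d.
Expanding the polynomial and integrating term by term, the integral (without the A² prefactor) comes out to d^5/30.
Hence A² = 1/[d^5/30].
Plugging in d = 7.146 yields A = 0.040124.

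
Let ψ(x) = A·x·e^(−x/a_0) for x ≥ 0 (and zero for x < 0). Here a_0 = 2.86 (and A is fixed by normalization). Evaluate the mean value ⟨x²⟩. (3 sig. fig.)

⟨x^2⟩ ≈ 24.5

By definition ⟨x²⟩ = ∫ x^2 |ψ(x)|² dx.
Recall ∫₀^∞ x^m e^(−x/β) dx = m!·β^(m+1), evaluating both integrals, ⟨x²⟩ = 3·a_0^2.
With a_0 = 2.86, ⟨x^2⟩ = 24.54.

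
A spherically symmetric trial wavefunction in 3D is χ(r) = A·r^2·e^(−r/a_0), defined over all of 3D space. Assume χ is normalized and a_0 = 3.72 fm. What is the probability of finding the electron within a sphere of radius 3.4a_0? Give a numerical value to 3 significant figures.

Integrate the radial probability density 4πr²|χ|² over r ≤ 3.4a_0.
A² is fixed by ∫₀^∞ 4πr²|χ|² dr = 1, i.e. A² = (45·π·a_0^7/2)^(−1).
Substituting u = r/a_0, A², 4π and the length scale all cancel in the ratio: P = ∫_{0}^{3.4} u^6·e^(-2·u) du / ∫_{0}^{∞} u^6·e^(-2·u) du.
With ∫ u^6·e^(-2·u) du = -(4·u^6 + 12·u^5 + 30·u^4 + 60·u^3 + 90·u^2 + 90·u + 45)·e^(-2·u)/8 + C, the region integral is ≈ 2.9255 and the full one is 45/8.
The region integral divided by the full integral gives P = 0.5201.

P ≈ 0.520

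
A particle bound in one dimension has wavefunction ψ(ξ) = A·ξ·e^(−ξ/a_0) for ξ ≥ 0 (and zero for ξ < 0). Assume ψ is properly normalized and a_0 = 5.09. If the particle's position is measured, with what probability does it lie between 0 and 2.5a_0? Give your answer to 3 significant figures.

P ≈ 0.875

P = ∫_{0}^{2.5a_0} |ψ(ξ)|² dξ.
The normalization integral ∫|ψ|²dξ over the whole domain equals a_0^3/4·A², and A² cancels in the ratio.
Let u = ξ/a_0; then A² and the length scale cancel, so P = ∫_{0}^{2.5} u^2·e^(-2·u) du ÷ ∫_{0}^{∞} u^2·e^(-2·u) du.
An antiderivative of u^2·e^(-2·u) is -(2·u^2 + 2·u + 1)·e^(-2·u)/4; evaluating from 0 to 2.5 gives 1/4 - 37·e^(-5)/8, while the full integral is 1/4.
Taking the ratio, P = 0.8753.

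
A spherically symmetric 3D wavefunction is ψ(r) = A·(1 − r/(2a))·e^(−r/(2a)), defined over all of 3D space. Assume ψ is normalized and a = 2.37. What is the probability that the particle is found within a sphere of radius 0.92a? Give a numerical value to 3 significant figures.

P ≈ 0.0305

With dV = 4πr²dr, the probability is ∫|ψ|² dV over r ≤ 0.92a.
Normalization gives A² = 1/(8·π·a^3).
Substituting u = r/a, A², 4π and the length scale all cancel in the ratio: P = ∫_{0}^{0.92} u^2·(1 - u/2)^2·e^(-u) du / ∫_{0}^{∞} u^2·(1 - u/2)^2·e^(-u) du.
Using ∫ u^2·(1 - u/2)^2·e^(-u) du = -(u^4/4 + u^2 + 2·u + 2)·e^(-u), the numerator is ≈ 0.061006 and the denominator is 2.
Taking the ratio yields P = 0.03050.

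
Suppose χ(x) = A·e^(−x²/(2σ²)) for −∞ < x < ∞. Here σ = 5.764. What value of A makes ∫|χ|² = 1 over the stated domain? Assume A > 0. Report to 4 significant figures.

A ≈ 0.3129

Require ∫ |χ|² dx = 1 over the whole domain.
With ∫_{−∞}^{∞} x^(2m) e^(−αx²) dx = (2m−1)!!·√π / (2^m α^(m+1/2)), with χ = A·e^(−x²/(2σ²)), the integral evaluates to A²·[√(π)·σ].
Hence A² = 1/[√(π)·σ].
Substituting σ = 5.764 gives A² = 0.097882, so A = 0.31286.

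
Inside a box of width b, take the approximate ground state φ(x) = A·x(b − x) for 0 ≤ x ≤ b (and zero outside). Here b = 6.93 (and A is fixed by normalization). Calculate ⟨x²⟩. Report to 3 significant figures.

The expectation value is the |φ|²-weighted average of x^2: ∫ x^2|φ|² dx.
Expanding the polynomial and integrating term by term, the ratio of the moment integral to the normalization integral gives ⟨x²⟩ = 2·b^2/7.
With b = 6.93, ⟨x^2⟩ = 13.72.

⟨x^2⟩ ≈ 13.7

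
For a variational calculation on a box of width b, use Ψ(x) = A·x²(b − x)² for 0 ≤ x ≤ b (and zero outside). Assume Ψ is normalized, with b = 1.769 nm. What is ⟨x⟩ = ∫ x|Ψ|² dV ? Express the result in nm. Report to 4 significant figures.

⟨x⟩ ≈ 0.8845 nm

By definition ⟨x⟩ = ∫ x |Ψ(x)|² dx.
Expanding the polynomial and integrating term by term, evaluating both integrals, ⟨x⟩ = b/2.
Putting b = 1.769 gives 0.88450.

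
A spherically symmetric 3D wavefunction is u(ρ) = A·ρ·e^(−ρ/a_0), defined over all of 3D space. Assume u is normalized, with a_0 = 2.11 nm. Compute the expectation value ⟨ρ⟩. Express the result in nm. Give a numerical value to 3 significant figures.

⟨ρ⟩ ≈ 5.28 nm

By definition ⟨ρ⟩ = ∫ ρ |u(ρ)|² 4πρ² dρ.
With ∫₀^∞ ρ^5 e^(−αρ) dρ = 5!/α^6, since the A² factors cancel between numerator and denominator, ⟨ρ⟩ = 5·a_0/2.
Putting a_0 = 2.11 gives 5.275.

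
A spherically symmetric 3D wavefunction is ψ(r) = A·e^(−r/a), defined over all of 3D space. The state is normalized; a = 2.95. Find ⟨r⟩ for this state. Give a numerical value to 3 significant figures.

By definition ⟨r⟩ = ∫ r |ψ(r)|² 4πr² dr.
Evaluating both integrals, ⟨r⟩ = 3·a/2.
Putting a = 2.95 gives 4.425.

⟨r⟩ ≈ 4.43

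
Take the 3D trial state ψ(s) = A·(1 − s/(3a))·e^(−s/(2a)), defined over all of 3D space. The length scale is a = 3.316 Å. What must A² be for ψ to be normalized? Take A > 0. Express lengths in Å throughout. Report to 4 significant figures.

A^2 ≈ 0.003274 Å^(-3)

Require ∫ |ψ|² 4πs² ds = 1 over the whole domain.
In 3D with spherical symmetry the volume element is 4πs² ds.
∫|ψ|² 4πs² ds = A²·(8·π·a^3/3).
With a = 3.316: A² = 0.0032737 and A = 0.057216.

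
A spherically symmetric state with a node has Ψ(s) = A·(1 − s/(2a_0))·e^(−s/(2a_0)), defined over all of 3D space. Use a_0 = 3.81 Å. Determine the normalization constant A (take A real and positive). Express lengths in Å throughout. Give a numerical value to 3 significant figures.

Normalization requires ∫|Ψ|² 4πs² ds = 1, integrated from 0 to ∞.
The angular integral contributes 4π, leaving ∫₀^∞ s²|Ψ|² ds.
∫|Ψ|² 4πs² ds = A²·(8·π·a_0^3).
Hence A² = 1/[8·π·a_0^3].
With a_0 = 3.81: A² = 0.0007194 and A = 0.02682.

A ≈ 0.0268 Å^(-3/2)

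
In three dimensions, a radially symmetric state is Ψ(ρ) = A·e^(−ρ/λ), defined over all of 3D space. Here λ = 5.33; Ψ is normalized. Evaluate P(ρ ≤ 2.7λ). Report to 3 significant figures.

P = ∫ |Ψ|² 4πρ² dρ over ρ ≤ 2.7λ.
The full normalization integral is A²·[π·λ^3] = 1, fixing A².
In terms of u = ρ/λ (A², 4π and the length scale all cancel between numerator and denominator), P = [∫_{0}^{2.7} u^2·e^(-2·u) du] / [∫_{0}^{∞} u^2·e^(-2·u) du].
An antiderivative of u^2·e^(-2·u) is -(2·u^2 + 2·u + 1)·e^(-2·u)/4; evaluating from 0 to 2.7 gives 1/4 - 1049·e^(-27/5)/200, while the full integral is 1/4.
The region integral divided by the full integral gives P = 0.9052.

P ≈ 0.905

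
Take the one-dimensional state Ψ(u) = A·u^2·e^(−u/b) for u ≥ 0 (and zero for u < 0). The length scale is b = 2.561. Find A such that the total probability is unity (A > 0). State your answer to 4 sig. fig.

A ≈ 0.1100

The normalization condition is ∫|Ψ|² du = 1 from 0 to ∞.
With Ψ = A·u^2·e^(−u/b), the integral evaluates to A²·[3·b^5/4].
With b = 2.561: A² = 0.012103 and A = 0.11001.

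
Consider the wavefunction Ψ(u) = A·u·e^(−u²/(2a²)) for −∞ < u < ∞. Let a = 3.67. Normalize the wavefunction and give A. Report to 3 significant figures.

The normalization condition is ∫|Ψ|² du = 1 from −∞ to ∞.
With ∫_{−∞}^{∞} u^(2m) e^(−αu²) du = (2m−1)!!·√π / (2^m α^(m+1/2)), with Ψ = A·u·e^(−u²/(2a²)), the integral evaluates to A²·[√(π)·a^3/2].
Hence A² = 1/[√(π)·a^3/2].
Substituting a = 3.67 gives A² = 0.02283, so A = 0.1511.

A ≈ 0.151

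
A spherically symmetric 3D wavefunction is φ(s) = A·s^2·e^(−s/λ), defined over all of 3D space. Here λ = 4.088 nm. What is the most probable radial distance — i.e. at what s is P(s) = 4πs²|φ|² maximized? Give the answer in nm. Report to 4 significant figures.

Differentiate P(s) = 4πs²|φ|² with respect to s and set to zero.
Solving yields s = 3·λ.
With λ = 4.088, the most probable radial distance is 12.264 nm.

s ≈ 12.26 nm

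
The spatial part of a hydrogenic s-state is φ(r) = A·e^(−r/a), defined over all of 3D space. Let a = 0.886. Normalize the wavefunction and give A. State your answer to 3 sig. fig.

A ≈ 0.677

The normalization condition is ∫|φ|² 4πr² dr = 1 from 0 to ∞.
With φ = A·e^(−r/a), the integral evaluates to A²·[π·a^3].
So A² = (π·a^3)^(−1).
Plugging in a = 0.886 yields A = 0.6765.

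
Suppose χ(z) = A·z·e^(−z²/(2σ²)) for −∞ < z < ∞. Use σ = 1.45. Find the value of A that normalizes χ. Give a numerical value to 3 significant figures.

We need A² ∫|f|² dz = 1, taking the integral from −∞ to ∞.
With χ = A·z·e^(−z²/(2σ²)), the integral evaluates to A²·[√(π)·σ^3/2].
So A² = (√(π)·σ^3/2)^(−1).
Plugging in σ = 1.45 yields A = 0.6084.

A ≈ 0.608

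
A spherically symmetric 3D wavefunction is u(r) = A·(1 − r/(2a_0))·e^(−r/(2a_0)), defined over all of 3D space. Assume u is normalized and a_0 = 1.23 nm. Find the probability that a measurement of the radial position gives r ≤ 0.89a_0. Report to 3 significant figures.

P ≈ 0.0290

Integrate the radial probability density 4πr²|u|² over r ≤ 0.89a_0.
A² is fixed by ∫₀^∞ 4πr²|u|² dr = 1, i.e. A² = (8·π·a_0^3)^(−1).
Let t = r/a_0; then A², 4π and the length scale all cancel, so P = ∫_{0}^{0.89} t^2·(1 - t/2)^2·e^(-t) dt ÷ ∫_{0}^{∞} t^2·(1 - t/2)^2·e^(-t) dt.
With ∫ t^2·(1 - t/2)^2·e^(-t) dt = -(t^4/4 + t^2 + 2·t + 2)·e^(-t) + C, the region integral is ≈ 0.058027 and the full one is 2.
This evaluates to P = 0.02901.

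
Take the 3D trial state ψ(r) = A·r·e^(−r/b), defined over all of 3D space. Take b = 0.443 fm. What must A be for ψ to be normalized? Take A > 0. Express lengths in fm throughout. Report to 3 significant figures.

A ≈ 2.49 fm^(-5/2)

We need A² ∫|f|² 4πr² dr = 1, taking the integral from 0 to ∞.
In 3D with spherical symmetry the volume element is 4πr² dr.
With ∫₀^∞ r^4 e^(−αr) dr = 4!/α^5, with ψ = A·r·e^(−r/b), the integral evaluates to A²·[3·π·b^5].
Hence A² = 1/[3·π·b^5].
With b = 0.443: A² = 6.219 and A = 2.494.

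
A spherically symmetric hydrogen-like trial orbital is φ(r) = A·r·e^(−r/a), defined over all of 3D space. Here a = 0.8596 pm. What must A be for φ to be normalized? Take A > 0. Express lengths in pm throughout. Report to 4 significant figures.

A ≈ 0.4755 pm^(-5/2)

Normalization requires ∫|φ|² 4πr² dr = 1, integrated from 0 to ∞.
The angular integral contributes 4π, leaving ∫₀^∞ r²|φ|² dr.
Recall ∫₀^∞ r^m e^(−r/β) dr = m!·β^(m+1), the integral (without the A² prefactor) comes out to 3·π·a^5.
Hence A² = 1/[3·π·a^5].
Plugging in a = 0.8596 yields A = 0.47547.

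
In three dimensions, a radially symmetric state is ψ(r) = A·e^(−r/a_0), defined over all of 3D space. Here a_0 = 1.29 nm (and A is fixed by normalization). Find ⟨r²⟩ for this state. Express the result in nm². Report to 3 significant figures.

⟨r^2⟩ ≈ 4.99 nm^2

The expectation value is the |ψ|²-weighted average of r^2: ∫ r^2|ψ|² 4πr² dr.
The ratio of the moment integral to the normalization integral gives ⟨r²⟩ = 3·a_0^2.
With a_0 = 1.29, ⟨r^2⟩ = 4.992.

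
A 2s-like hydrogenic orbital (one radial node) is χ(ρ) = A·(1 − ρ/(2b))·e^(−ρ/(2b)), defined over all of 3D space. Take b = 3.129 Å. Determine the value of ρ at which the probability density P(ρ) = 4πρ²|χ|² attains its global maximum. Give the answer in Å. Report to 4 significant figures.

Set d/dρ [P(ρ) = 4πρ²|χ|²] = 0 and solve for ρ > 0.
This gives ρ = b·(√(5) + 3).
With b = 3.129, the most probable radial distance is 16.384 Å.

ρ ≈ 16.38 Å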